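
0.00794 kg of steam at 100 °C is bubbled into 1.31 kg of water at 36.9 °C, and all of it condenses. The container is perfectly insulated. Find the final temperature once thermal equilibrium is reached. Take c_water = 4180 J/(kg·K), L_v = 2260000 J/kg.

Sum of m c ΔT and latent-heat terms is zero:
condense steam: −0.00794×2260000 = −17944; condensed water 100 °C→T: 33.19(T − 100); original water: 5475.8(T − 36.9)
5509 T = 17944 + 3318.9 + 202057 = 223320
T ≈ 40.54 °C (< 100 °C, so full condensation is consistent).

T_f ≈ 40.5 °C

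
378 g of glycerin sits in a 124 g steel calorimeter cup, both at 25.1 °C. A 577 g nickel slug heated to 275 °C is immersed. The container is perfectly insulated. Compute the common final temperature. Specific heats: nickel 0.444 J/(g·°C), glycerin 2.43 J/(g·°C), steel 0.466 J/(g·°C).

Setting the total heat transfer to zero:
577×0.444×(T − 275) + 378×2.43×(T − 25.1) + 124×0.466×(T − 25.1) = 0
1232.5 T = 94957
T ≈ 77.04 °C

T_f ≈ 77.0 °C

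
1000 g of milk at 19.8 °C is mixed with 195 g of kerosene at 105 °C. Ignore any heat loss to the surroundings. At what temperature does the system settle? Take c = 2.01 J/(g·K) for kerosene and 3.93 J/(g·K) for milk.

|Q_kerosene| = |Q_milk|:
195*2.01*(105 − T) = 1000*3.93*(T − 19.8)
391.95(105 − T) = 3930(T − 19.8)
4321.9 T = 118969  ⇒  T ≈ 27.53 °C

T_f ≈ 27.5 °C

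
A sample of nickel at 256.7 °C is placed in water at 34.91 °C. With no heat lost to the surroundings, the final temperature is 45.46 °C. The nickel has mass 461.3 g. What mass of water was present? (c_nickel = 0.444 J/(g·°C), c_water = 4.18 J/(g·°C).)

Energy conservation, ΣQ = 0:
461.3×0.444×(45.46 − 256.7) + m×4.18×(45.46 − 34.91) = 0
44.1 m = 43266
m = 43266/44.1 ≈ 981.1 g

m ≈ 981 g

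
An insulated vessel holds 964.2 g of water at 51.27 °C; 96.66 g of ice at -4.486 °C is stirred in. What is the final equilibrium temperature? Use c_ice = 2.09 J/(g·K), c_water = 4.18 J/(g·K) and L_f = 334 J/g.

T_f ≈ 39.1 °C

Energy conservation, ΣQ = 0:
ice -4.486→0 °C: 96.66·2.09·4.486 = 906.26; fusion: m_ice L_f = 96.66·334 = 32284; warm the meltwater: 404.04 T; water cools: 964.2·4.18·(T − 51.27) = 4030.4(T − 51.27)
4434.4 T = 206636 − 33191 = 173446
T ≈ 39.11 °C. Since T > 0 °C, the all-ice-melts assumption holds.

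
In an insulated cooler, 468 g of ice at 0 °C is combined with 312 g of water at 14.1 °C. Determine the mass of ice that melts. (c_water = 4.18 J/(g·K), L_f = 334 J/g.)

m_melted ≈ 55.1 g

Water can give up m c ΔT = 312×4.18×14.1 = 18389 J before reaching 0 °C.
Melting all 468 g of ice would need 468×334 = 156312 J.
18389 J < 156312 J, so only part of the ice melts and the system sits at 0 °C.
Mass melted = 18389/334 ≈ 55.06 g.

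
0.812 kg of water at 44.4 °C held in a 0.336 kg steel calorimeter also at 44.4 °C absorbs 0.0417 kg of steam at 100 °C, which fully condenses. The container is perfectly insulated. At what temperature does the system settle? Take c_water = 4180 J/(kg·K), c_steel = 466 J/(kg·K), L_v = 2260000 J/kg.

T_f ≈ 72.3 °C

Sum of m c ΔT and latent-heat terms is zero:
latent heat released on condensation: 0.0417×2260000 = 94242; condensed water 100 °C→T: 174.31(T − 100); water warms: 0.812×4180×(T − 44.4) = 3394.2(T − 44.4); steel cup: 0.336×466×(T − 44.4) = 156.58(T − 44.4)
3725 T = 94242 + 17431 + 157653 = 269325
T ≈ 72.30 °C, under the boiling point, so the assumption holds.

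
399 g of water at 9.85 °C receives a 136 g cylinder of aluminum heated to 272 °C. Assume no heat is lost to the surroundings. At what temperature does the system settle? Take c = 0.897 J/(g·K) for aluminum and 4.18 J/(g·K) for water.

T_f ≈ 27.7 °C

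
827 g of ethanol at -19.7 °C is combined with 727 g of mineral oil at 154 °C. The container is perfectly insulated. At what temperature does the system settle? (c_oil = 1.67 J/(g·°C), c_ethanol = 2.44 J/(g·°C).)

T_f ≈ 45.6 °C

Energy conservation, ΣQ = 0:
727·1.67·(T − 154) + 827·2.44·(T − (-19.7)) = 0
1214.1(T − 154) + 2017.9(T − (-19.7)) = 0
3232 T = 147218
T = 147218 / 3232 = 45.6 °C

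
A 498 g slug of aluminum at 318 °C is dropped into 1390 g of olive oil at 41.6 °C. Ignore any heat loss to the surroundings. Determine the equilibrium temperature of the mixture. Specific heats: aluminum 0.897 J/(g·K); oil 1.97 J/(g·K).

T_f ≈ 80.4 °C

|Q_aluminum| = |Q_oil|:
498*0.897*(318 − T) = 1390*1.97*(T − 41.6)
446.71(318 − T) = 2738.3(T − 41.6)
3185 T = 255966  ⇒  T ≈ 80.37 °C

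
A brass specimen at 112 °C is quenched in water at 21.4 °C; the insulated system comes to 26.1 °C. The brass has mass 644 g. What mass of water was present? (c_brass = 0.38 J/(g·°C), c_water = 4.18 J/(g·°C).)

Setting the total heat transfer to zero:
644×0.38×(26.1 − 112) + m×4.18×(26.1 − 21.4) = 0
19.65 m = 21021
m = 21021/19.65 ≈ 1070 g

m ≈ 1070 g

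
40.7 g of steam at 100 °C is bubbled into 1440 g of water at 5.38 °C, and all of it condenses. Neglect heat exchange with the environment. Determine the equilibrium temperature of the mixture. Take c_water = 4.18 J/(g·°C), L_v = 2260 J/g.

Energy balance with sensible and latent terms:
condense steam: −40.7×2260 = −91982
  condensate cools 100→T: 40.7×4.18×(T − 100) = 170.13(T − 100)
  water warms: 1440×4.18×(T − 5.38) = 6019.2(T − 5.38)
6189.3 T = 91982 + 17013 + 32383 = 141378
T ≈ 22.84 °C — below 100 °C, confirming all the steam condensed.

T_f ≈ 22.8 °C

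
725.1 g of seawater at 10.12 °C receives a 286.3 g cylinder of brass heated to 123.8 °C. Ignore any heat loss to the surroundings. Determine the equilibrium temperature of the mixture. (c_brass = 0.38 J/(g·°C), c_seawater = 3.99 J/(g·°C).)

T_f ≈ 14.2 °C

Setting the total heat transfer to zero:
286.3*0.38*(T − 123.8) + 725.1*3.99*(T − 10.12) = 0
108.79(T − 123.8) + 2893.1(T − 10.12) = 0
3001.9 T = 42747
T = 42747/3001.9 ≈ 14.24 °C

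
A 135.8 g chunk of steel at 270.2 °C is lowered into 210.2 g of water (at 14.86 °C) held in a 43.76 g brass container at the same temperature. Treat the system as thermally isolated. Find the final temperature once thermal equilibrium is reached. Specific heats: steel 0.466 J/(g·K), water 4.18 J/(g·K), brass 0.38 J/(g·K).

T_f ≈ 31.7 °C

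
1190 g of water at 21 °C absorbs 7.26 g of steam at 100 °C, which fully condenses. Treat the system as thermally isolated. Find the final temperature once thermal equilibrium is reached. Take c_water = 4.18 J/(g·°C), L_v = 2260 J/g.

T_f ≈ 24.8 °C

Sum of m c ΔT and latent-heat terms is zero:
condense steam: −7.26·2260 = −16408
  condensed water 100 °C→T: 30.35(T − 100)
  original water: 4974.2(T − 21)
5004.5 T = 16408 + 3034.7 + 104458 = 123900
T ≈ 24.76 °C (< 100 °C, so full condensation is consistent).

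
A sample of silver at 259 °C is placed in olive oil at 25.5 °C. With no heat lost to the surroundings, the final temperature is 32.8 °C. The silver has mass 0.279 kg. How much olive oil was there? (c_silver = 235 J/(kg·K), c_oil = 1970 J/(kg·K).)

|Q_silver| = |Q_oil|:
0.279×235×(259 − 32.8) = m×1970×(32.8 − 25.5)
14381 m = 14831  ⇒  m ≈ 1.031 kg

m ≈ 1.03 kg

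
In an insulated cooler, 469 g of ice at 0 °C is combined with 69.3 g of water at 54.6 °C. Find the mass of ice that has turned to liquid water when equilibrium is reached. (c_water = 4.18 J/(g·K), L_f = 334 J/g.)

m_melted ≈ 47.4 g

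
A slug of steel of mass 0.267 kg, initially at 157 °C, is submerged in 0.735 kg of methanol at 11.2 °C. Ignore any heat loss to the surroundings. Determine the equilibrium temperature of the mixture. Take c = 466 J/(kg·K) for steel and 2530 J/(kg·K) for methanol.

T_f ≈ 20.3 °C

Set heat shed by the hot body equal to heat absorbed by the cold body:
0.267·466·(157 − T) = 0.735·2530·(T − 11.2)
124.42(157 − T) = 1859.5(T − 11.2)
1984 T = 40361  ⇒  T ≈ 20.34 °C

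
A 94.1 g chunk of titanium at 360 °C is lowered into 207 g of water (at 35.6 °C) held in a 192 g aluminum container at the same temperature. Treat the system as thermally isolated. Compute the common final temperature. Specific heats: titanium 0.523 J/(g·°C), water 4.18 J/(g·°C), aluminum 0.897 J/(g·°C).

T_f ≈ 50.3 °C

Let T be the final temperature. ΣQ_i = 0:
94.1*0.523*(T − 360) + 207*4.18*(T − 35.6) + 192*0.897*(T − 35.6) = 0
49.21(T − 360) + 865.26(T − 35.6) + 172.22(T − 35.6) = 0
(49.21 + 865.26 + 172.22) T = 49.21*360 + 865.26*35.6 + 172.22*35.6
T = 54652 / 1086.7 = 50.3 °C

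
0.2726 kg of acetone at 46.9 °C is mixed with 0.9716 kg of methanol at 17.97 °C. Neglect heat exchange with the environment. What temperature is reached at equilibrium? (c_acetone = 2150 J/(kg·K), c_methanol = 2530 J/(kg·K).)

T_f ≈ 23.5 °C

Taking heat into each body as positive, Σ m c ΔT = 0:
0.2726·2150·(T − 46.9) + 0.9716·2530·(T − 17.97) = 0
(586.09 + 2458.1) T = 586.09·46.9 + 2458.1·17.97
T = 71661/3044.2 ≈ 23.54 °C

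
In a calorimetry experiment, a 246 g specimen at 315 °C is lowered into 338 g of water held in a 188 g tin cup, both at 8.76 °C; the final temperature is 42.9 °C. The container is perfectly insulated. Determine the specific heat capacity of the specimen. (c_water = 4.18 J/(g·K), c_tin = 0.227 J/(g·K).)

c ≈ 0.742 J/(g·K)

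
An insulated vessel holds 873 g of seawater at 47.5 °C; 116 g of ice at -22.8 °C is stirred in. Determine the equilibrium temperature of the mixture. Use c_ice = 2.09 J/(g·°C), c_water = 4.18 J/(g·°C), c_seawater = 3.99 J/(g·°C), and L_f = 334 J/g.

Energy balance with sensible and latent terms:
warm ice to 0 °C: 116·2.09·(0 − (-22.8)) = 5527.6; fusion: m_ice L_f = 116·334 = 38744; warm the meltwater: 484.88 T; seawater cools: 873·3.99·(T − 47.5) = 3483.3(T − 47.5)
3968.2 T = 165455 − 44272 = 121184
T ≈ 30.54 °C (positive, so assuming full melt was valid).

T_f ≈ 30.5 °C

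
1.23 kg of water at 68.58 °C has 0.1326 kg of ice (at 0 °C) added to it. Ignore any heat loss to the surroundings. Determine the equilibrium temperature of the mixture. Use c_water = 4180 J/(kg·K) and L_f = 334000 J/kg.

Sum of m c ΔT and latent-heat terms is zero:
latent heat to melt: 0.1326·334000 = 44288
  meltwater 0→T: 0.1326·4180·T = 554.27 T
  water cools: 1.23·4180·(T − 68.58) = 5141.4(T − 68.58)
5695.7 T = 352597 − 44288 = 308309
T ≈ 54.13 °C (positive, so assuming full melt was valid).

T_f ≈ 54.1 °C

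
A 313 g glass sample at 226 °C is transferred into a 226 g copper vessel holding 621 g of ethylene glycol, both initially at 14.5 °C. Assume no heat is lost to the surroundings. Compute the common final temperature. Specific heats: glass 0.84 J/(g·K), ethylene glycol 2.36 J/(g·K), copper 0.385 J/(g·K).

Setting the total heat transfer to zero:
313*0.84*(T − 226) + 621*2.36*(T − 14.5) + 226*0.385*(T − 14.5) = 0
(262.92 + 1465.6 + 87.01) T = 262.92*226 + 1465.6*14.5 + 87.01*14.5
T = 81932 / 1815.5 = 45.1 °C

T_f ≈ 45.1 °C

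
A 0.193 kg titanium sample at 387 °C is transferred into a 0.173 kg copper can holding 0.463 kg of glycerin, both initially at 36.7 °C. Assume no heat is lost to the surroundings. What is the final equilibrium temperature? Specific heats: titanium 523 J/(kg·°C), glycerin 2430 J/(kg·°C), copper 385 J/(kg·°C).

T_f ≈ 64.1 °C

T_f is the heat-capacity-weighted average of the initial temperatures:
T_f = (100.94×387 + 1125.1×36.7 + 66.6×36.7) / (100.94 + 1125.1 + 66.6)
    = 82799 / 1292.6 ≈ 64.05 °C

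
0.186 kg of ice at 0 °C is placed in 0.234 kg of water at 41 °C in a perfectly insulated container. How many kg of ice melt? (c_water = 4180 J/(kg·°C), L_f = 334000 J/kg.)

m_melted ≈ 0.12 kg

Water can give up m c ΔT = 0.234×4180×41 = 40103 J before reaching 0 °C.
Fully melting the ice requires m_ice L_f = 0.186×334000 = 62124 J.
Since 40103 < 62124 J, not all the ice melts; equilibrium is at 0 °C.
m_melt = 40103 / L_f = 0.1201 kg.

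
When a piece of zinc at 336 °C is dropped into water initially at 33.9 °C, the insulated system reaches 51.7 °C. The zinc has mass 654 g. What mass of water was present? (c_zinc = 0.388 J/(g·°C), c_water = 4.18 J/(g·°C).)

Net heat exchanged in the isolated system is zero:
654·0.388·(51.7 − 336) + m·4.18·(51.7 − 33.9) = 0
74.4 m = 72142
m = 72142/74.4 ≈ 969.6 g

m ≈ 970 g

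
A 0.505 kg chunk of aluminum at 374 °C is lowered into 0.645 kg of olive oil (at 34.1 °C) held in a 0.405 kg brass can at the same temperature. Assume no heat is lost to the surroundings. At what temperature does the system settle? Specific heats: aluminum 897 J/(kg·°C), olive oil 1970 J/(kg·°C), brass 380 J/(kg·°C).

T_f ≈ 116.1 °C

Energy conservation, ΣQ = 0:
0.505·897·(T − 374) + 0.645·1970·(T − 34.1) + 0.405·380·(T − 34.1) = 0
1877.5 T = 217994
T = 217994/1877.5 ≈ 116.11 °C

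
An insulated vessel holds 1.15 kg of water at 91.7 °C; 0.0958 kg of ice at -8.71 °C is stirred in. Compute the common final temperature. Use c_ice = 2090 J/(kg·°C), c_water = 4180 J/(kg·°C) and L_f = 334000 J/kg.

T_f ≈ 78.2 °C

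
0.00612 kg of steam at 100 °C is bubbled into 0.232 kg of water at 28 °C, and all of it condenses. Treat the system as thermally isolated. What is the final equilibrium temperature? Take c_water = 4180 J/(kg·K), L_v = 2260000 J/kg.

T_f ≈ 43.7 °C

Heat gained plus heat lost sum to zero:
latent heat released on condensation: 0.00612·2260000 = 13831; condensed water 100 °C→T: 25.58(T − 100); original water: 969.76(T − 28)
995.34 T = 13831 + 2558.2 + 27153 = 43543
T ≈ 43.75 °C (< 100 °C, so full condensation is consistent).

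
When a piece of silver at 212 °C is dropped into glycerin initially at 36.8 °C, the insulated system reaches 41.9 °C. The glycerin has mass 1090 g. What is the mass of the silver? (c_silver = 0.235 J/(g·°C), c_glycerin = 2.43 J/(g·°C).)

Let T be the final temperature. ΣQ_i = 0:
m·0.235·(41.9 − 212) + 1090·2.43·(41.9 − 36.8) = 0
-39.97 m = -13508
m = -13508/-39.97 ≈ 337.9 g

m ≈ 338 g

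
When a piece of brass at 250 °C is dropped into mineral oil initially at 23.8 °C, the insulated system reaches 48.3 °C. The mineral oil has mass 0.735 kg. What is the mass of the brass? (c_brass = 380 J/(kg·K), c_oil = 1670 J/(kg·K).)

m ≈ 0.392 kg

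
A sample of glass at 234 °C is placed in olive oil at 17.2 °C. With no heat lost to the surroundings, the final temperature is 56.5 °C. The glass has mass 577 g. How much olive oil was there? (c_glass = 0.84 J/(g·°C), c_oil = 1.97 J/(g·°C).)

m ≈ 1110 g

Heat lost by the glass = heat gained by the oil:
577×0.84×(234 − 56.5) = m×1.97×(56.5 − 17.2)
77.42 m = 86031  ⇒  m ≈ 1111 g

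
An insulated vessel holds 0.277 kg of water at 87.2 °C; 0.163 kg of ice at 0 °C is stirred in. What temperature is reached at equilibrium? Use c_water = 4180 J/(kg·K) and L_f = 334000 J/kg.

Energy balance with sensible and latent terms:
fusion: m_ice L_f = 0.163×334000 = 54442
  meltwater 0→T: 0.163×4180×T = 681.34 T
  water: 1157.9(T − 87.2)
1839.2 T = 100965 − 54442 = 46523
T ≈ 25.30 °C (positive, so assuming full melt was valid).

T_f ≈ 25.3 °C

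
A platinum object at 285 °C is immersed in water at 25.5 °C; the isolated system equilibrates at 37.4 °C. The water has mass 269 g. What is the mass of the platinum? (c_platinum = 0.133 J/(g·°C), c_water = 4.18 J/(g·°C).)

Net heat exchanged in the isolated system is zero:
m×0.133×(37.4 − 285) + 269×4.18×(37.4 − 25.5) = 0
-32.93 m = -13381
m = -13381/-32.93 ≈ 406.3 g

m ≈ 406 g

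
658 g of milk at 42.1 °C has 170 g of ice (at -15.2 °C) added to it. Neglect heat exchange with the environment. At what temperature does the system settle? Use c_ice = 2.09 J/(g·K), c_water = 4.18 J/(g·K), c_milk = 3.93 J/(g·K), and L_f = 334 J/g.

Setting the total heat transfer to zero:
ice -15.2→0 °C: 170·2.09·15.2 = 5400.6
  fusion: m_ice L_f = 170·334 = 56780
  warm the meltwater: 710.6 T
  milk cools: 658·3.93·(T − 42.1) = 2585.9(T − 42.1)
3296.5 T = 108868 − 62181 = 46688
T ≈ 14.16 °C (positive, so assuming full melt was valid).

T_f ≈ 14.2 °C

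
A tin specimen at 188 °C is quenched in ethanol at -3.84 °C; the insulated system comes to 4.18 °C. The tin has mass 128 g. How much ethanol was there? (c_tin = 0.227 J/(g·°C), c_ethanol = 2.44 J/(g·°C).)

Heat gained plus heat lost sum to zero:
128·0.227·(4.18 − 188) + m·2.44·(4.18 − (-3.84)) = 0
19.57 m = 5341.1
m = 5341.1/19.57 ≈ 272.9 g

m ≈ 273 g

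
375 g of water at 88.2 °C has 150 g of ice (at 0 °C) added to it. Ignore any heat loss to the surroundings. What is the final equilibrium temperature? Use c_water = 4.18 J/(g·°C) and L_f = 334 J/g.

Sum of m c ΔT and latent-heat terms is zero:
melt ice: 150·334 = 50100; meltwater 0→T: 150·4.18·T = 627 T; water: 1567.5(T − 88.2)
2194.5 T = 138254 − 50100 = 88154
T ≈ 40.17 °C — above 0 °C, consistent with complete melting.

T_f ≈ 40.2 °C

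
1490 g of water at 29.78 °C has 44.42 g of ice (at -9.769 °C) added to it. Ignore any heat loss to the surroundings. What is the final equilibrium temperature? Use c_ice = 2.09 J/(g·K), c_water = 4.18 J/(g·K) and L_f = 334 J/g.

T_f ≈ 26.5 °C

Energy balance with sensible and latent terms:
ice -9.769→0 °C: 44.42×2.09×9.769 = 906.93; fusion: m_ice L_f = 44.42×334 = 14836; warm the meltwater: 185.68 T; water cools: 1490×4.18×(T − 29.78) = 6228.2(T − 29.78)
6413.9 T = 185476 − 15743 = 169733
T ≈ 26.46 °C (positive, so assuming full melt was valid).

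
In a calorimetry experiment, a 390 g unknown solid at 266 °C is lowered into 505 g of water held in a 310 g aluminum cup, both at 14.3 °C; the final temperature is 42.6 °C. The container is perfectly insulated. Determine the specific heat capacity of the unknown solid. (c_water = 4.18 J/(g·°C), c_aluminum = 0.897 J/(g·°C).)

c ≈ 0.776 J/(g·°C)

Setting the total heat transfer to zero:
390×c×(42.6 − 266) + 505×4.18×(42.6 − 14.3) + 310×0.897×(42.6 − 14.3) = 0
-87126 c = -67608
c = -67608/-87126 ≈ 0.776 J/(g·°C)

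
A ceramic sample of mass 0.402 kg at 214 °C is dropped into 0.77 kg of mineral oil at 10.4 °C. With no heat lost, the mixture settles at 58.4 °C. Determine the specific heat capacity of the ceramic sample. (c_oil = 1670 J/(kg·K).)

c ≈ 987 J/(kg·K)

Heat lost by the ceramic sample = heat gained by the oil:
0.402·c·(214 − 58.4) = 0.77·1670·(58.4 − 10.4)
62.55 c = 61723  ⇒  c ≈ 986.8 J/(kg·K)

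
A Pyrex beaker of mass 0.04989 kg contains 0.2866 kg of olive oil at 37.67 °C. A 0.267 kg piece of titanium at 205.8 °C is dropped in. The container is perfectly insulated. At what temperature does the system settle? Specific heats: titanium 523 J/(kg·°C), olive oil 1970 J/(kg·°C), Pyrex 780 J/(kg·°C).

Net heat exchanged in the isolated system is zero:
0.267·523·(T − 205.8) + 0.2866·1970·(T − 37.67) + 0.04989·780·(T − 37.67) = 0
139.64(T − 205.8) + 564.6(T − 37.67) + 38.91(T − 37.67) = 0
(139.64 + 564.6 + 38.91) T = 139.64·205.8 + 564.6·37.67 + 38.91·37.67
T ≈ 69.26 °C

T_f ≈ 69.3 °C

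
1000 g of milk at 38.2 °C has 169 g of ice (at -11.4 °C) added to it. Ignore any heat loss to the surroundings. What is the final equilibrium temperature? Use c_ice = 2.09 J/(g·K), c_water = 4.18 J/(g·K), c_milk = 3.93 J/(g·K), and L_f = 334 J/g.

T_f ≈ 19.3 °C

Net heat exchanged in the isolated system is zero:
ice -11.4→0 °C: 169×2.09×11.4 = 4026.6
  latent heat to melt: 169×334 = 56446
  meltwater 0→T: 169×4.18×T = 706.42 T
  milk: 3930(T − 38.2)
4636.4 T = 150126 − 60473 = 89653
T ≈ 19.34 °C — above 0 °C, consistent with complete melting.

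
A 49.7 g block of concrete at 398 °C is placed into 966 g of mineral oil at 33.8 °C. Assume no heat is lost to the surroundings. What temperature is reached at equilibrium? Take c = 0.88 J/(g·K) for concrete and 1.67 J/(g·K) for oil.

T_f ≈ 43.4 °C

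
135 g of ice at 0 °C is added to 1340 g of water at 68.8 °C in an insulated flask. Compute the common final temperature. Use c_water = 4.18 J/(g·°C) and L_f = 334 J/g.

Heat gained plus heat lost sum to zero:
melt ice: 135×334 = 45090; meltwater 0→T: 135×4.18×T = 564.3 T; water: 5601.2(T − 68.8)
6165.5 T = 385363 − 45090 = 340273
T ≈ 55.19 °C (positive, so assuming full melt was valid).

T_f ≈ 55.2 °C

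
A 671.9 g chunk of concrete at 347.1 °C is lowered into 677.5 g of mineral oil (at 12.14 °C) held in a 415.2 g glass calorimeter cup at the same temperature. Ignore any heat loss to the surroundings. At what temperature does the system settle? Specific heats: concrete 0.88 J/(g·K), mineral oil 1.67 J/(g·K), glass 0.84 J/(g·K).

Let T be the final temperature. ΣQ_i = 0:
671.9·0.88·(T − 347.1) + 677.5·1.67·(T − 12.14) + 415.2·0.84·(T − 12.14) = 0
2071.5 T = 223200
T = 223200 / 2071.5 = 108 °C

T_f ≈ 107.7 °C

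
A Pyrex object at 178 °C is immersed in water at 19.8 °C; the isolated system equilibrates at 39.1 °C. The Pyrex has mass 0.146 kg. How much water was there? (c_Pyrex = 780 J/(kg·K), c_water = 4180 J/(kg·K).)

Setting the total heat transfer to zero:
0.146·780·(39.1 − 178) + m·4180·(39.1 − 19.8) = 0
80674 m = 15818
m = 15818/80674 ≈ 0.1961 kg

m ≈ 0.196 kg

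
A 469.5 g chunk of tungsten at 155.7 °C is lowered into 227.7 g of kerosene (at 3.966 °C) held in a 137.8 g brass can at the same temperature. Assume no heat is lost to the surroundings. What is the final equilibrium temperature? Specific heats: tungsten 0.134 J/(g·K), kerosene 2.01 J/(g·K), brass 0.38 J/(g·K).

T_f ≈ 20.6 °C

Energy conservation, ΣQ = 0:
469.5×0.134×(T − 155.7) + 227.7×2.01×(T − 3.966) + 137.8×0.38×(T − 3.966) = 0
62.91(T − 155.7) + 457.68(T − 3.966) + 52.36(T − 3.966) = 0
(62.91 + 457.68 + 52.36) T = 62.91×155.7 + 457.68×3.966 + 52.36×3.966
T ≈ 20.63 °C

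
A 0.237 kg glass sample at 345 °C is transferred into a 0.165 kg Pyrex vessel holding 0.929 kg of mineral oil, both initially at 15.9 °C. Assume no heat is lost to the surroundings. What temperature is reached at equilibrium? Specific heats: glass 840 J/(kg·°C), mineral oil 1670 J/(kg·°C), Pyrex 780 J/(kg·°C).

T_f ≈ 50.8 °C

T_f is the heat-capacity-weighted average of the initial temperatures:
T_f = (199.08×345 + 1551.4×15.9 + 128.7×15.9) / (199.08 + 1551.4 + 128.7)
    = 95397 / 1879.2 ≈ 50.76 °C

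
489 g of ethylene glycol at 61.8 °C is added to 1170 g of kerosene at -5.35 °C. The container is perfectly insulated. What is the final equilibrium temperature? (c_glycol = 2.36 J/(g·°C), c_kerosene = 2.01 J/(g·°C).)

T_f ≈ 16.8 °C

T_f is the heat-capacity-weighted average of the initial temperatures:
T_f = (1154×61.8 + 2351.7×(-5.35)) / (1154 + 2351.7)
    = 58738 / 3505.7 ≈ 16.75 °C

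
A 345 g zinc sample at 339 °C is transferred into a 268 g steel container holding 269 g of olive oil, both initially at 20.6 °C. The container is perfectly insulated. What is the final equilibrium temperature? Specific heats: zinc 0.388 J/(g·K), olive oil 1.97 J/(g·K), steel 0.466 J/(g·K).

Net heat exchanged in the isolated system is zero:
345×0.388×(T − 339) + 269×1.97×(T − 20.6) + 268×0.466×(T − 20.6) = 0
133.86(T − 339) + 529.93(T − 20.6) + 124.89(T − 20.6) = 0
788.68 T = 58868
T = 58868 / 788.68 = 74.6 °C

T_f ≈ 74.6 °C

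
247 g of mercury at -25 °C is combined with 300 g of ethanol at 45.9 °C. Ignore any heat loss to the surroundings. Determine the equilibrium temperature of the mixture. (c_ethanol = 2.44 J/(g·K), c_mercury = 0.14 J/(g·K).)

T_f ≈ 42.7 °C

Taking heat into each body as positive, Σ m c ΔT = 0:
300·2.44·(T − 45.9) + 247·0.14·(T − (-25)) = 0
732(T − 45.9) + 34.58(T − (-25)) = 0
(732 + 34.58) T = 732·45.9 + 34.58·(-25)
T = 32734 / 766.58 = 42.7 °C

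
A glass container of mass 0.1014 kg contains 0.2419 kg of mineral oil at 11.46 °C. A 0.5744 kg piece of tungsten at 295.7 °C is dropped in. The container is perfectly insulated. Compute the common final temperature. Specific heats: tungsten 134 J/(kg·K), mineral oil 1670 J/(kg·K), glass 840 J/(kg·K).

T_f ≈ 50.1 °C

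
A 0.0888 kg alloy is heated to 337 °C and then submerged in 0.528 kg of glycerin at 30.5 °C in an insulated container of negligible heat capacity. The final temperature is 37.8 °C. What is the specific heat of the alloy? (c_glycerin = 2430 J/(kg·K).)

c ≈ 353 J/(kg·K)

Setting the total heat transfer to zero:
0.0888×c×(37.8 − 337) + 0.528×2430×(37.8 − 30.5) = 0
-26.57 c = -9366.2
c = -9366.2/-26.57 ≈ 352.5 J/(kg·K)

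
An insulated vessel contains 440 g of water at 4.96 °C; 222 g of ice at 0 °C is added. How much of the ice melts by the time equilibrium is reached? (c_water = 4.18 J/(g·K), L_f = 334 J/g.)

m_melted ≈ 27.3 g

Cooling the water to 0 °C releases 440×4.18×4.96 = 9122.4 J.
To melt every bit of ice: 222×334 = 74148 J.
That's not enough to melt it all — equilibrium is at 0 °C with ice remaining.
Mass melted = 9122.4/334 ≈ 27.31 g.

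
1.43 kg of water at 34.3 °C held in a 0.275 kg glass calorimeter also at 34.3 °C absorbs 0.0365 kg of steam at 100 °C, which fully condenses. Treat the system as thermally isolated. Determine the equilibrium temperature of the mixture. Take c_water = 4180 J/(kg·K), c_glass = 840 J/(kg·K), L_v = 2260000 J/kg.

Heat gained plus heat lost sum to zero:
latent heat released on condensation: 0.0365·2260000 = 82490; condensed water 100 °C→T: 152.57(T − 100); water warms: 1.43·4180·(T − 34.3) = 5977.4(T − 34.3); cup: 231(T − 34.3)
6361 T = 82490 + 15257 + 212948 = 310695
T ≈ 48.84 °C (< 100 °C, so full condensation is consistent).

T_f ≈ 48.8 °C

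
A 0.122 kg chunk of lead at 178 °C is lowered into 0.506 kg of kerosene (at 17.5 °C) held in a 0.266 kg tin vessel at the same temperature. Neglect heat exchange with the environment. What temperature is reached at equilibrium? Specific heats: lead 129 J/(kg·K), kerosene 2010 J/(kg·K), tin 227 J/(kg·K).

T_f ≈ 19.8 °C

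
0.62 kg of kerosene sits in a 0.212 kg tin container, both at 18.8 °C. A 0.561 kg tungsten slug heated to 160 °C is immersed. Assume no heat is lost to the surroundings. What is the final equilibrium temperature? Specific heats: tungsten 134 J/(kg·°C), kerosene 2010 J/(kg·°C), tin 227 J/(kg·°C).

Taking heat into each body as positive, Σ m c ΔT = 0:
0.561*134*(T − 160) + 0.62*2010*(T − 18.8) + 0.212*227*(T − 18.8) = 0
75.17(T − 160) + 1246.2(T − 18.8) + 48.12(T − 18.8) = 0
(75.17 + 1246.2 + 48.12) T = 75.17*160 + 1246.2*18.8 + 48.12*18.8
T = 36361/1369.5 ≈ 26.55 °C

T_f ≈ 26.6 °C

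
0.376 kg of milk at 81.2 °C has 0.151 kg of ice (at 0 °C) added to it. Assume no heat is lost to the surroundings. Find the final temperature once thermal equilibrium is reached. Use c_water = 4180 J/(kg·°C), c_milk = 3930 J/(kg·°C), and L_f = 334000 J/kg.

T_f ≈ 33.0 °C

Taking heat into each body as positive, Σ m c ΔT = 0:
fusion: m_ice L_f = 0.151·334000 = 50434
  warm the meltwater: 631.18 T
  milk cools: 0.376·3930·(T − 81.2) = 1477.7(T − 81.2)
2108.9 T = 119988 − 50434 = 69554
T ≈ 32.98 °C — above 0 °C, consistent with complete melting.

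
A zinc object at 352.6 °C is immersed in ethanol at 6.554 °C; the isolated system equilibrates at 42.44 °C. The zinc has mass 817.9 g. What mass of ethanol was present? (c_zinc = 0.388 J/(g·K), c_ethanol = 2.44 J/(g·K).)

m ≈ 1120 g

Heat lost by the zinc = heat gained by the ethanol:
817.9×0.388×(352.6 − 42.44) = m×2.44×(42.44 − 6.554)
87.56 m = 98428  ⇒  m ≈ 1124 g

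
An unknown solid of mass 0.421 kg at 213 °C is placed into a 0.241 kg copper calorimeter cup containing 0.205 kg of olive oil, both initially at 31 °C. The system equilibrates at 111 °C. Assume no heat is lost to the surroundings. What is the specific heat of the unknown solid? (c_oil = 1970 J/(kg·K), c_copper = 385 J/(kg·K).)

Heat gained plus heat lost sum to zero:
0.421·c·(111 − 213) + 0.205·1970·(111 − 31) + 0.241·385·(111 − 31) = 0
-42.94 c = -39731
c = -39731/-42.94 ≈ 925.2 J/(kg·K)

c ≈ 925 J/(kg·K)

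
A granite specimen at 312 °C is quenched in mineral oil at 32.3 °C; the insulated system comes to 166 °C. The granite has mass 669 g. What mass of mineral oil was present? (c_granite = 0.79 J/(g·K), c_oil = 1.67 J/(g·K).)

m ≈ 346 g

Heat gained plus heat lost sum to zero:
669×0.79×(166 − 312) + m×1.67×(166 − 32.3) = 0
223.28 m = 77162
m = 77162/223.28 ≈ 345.6 g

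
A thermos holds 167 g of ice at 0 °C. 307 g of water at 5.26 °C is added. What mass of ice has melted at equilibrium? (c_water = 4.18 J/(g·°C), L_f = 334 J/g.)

m_melted ≈ 20.2 g

Cooling the water to 0 °C releases 307×4.18×5.26 = 6749.9 J.
To melt every bit of ice: 167×334 = 55778 J.
That's not enough to melt it all — equilibrium is at 0 °C with ice remaining.
Mass melted = 6749.9/334 ≈ 20.21 g.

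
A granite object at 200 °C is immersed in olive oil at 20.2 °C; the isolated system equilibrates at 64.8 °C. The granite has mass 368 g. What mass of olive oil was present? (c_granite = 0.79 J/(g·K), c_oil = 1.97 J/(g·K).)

m ≈ 447 g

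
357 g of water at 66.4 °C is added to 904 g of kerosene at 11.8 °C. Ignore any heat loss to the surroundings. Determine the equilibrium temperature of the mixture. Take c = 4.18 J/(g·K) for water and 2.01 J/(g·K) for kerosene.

Set heat shed by the hot body equal to heat absorbed by the cold body:
357×4.18×(66.4 − T) = 904×2.01×(T − 11.8)
1492.3(66.4 − T) = 1817(T − 11.8)
3309.3 T = 120527  ⇒  T ≈ 36.42 °C

T_f ≈ 36.4 °C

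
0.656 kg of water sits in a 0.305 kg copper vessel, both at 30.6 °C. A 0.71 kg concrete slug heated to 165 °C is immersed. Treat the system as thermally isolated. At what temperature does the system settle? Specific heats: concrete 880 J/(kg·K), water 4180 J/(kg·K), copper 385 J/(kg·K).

T_f ≈ 54.7 °C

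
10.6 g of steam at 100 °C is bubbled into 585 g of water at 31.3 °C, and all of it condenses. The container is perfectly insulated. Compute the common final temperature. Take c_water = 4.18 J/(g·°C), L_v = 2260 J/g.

Energy balance with sensible and latent terms:
condense steam: −10.6×2260 = −23956
  condensate cools 100→T: 10.6×4.18×(T − 100) = 44.31(T − 100)
  original water: 2445.3(T − 31.3)
2489.6 T = 23956 + 4430.8 + 76538 = 104925
T ≈ 42.15 °C, under the boiling point, so the assumption holds.

T_f ≈ 42.1 °C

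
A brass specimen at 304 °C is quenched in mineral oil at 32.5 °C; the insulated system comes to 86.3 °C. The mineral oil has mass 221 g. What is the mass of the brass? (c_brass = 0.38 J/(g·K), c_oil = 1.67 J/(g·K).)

|Q_brass| = |Q_oil|:
m×0.38×(304 − 86.3) = 221×1.67×(86.3 − 32.5)
82.73 m = 19856  ⇒  m ≈ 240 g

m ≈ 240 g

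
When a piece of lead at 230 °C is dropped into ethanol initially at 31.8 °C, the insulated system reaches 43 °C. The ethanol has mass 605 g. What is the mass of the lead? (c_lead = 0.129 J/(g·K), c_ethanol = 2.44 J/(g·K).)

m ≈ 685 g

Energy conservation, ΣQ = 0:
m·0.129·(43 − 230) + 605·2.44·(43 − 31.8) = 0
-24.12 m = -16533
m = -16533/-24.12 ≈ 685.4 g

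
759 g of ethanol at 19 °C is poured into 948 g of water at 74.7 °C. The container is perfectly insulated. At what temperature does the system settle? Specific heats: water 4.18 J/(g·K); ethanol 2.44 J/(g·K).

T_f ≈ 57.0 °C

Net heat exchanged in the isolated system is zero:
948·4.18·(T − 74.7) + 759·2.44·(T − 19) = 0
3962.6(T − 74.7) + 1852(T − 19) = 0
5814.6 T = 331196
T ≈ 56.96 °C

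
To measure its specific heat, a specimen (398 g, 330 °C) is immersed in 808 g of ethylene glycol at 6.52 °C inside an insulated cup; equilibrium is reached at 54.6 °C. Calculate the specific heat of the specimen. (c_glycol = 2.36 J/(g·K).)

c ≈ 0.836 J/(g·K)

Setting the total heat transfer to zero:
398×c×(54.6 − 330) + 808×2.36×(54.6 − 6.52) = 0
-109609 c = -91683
c = -91683/-109609 ≈ 0.8365 J/(g·K)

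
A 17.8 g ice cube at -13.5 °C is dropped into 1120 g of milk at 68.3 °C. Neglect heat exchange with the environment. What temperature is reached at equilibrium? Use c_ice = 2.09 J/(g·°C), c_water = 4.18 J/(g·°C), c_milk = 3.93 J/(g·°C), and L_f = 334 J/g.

T_f ≈ 65.7 °C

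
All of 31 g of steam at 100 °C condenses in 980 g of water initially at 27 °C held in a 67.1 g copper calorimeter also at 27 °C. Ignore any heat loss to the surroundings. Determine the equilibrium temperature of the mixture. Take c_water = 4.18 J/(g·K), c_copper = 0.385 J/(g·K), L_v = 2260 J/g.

Heat gained plus heat lost sum to zero:
steam→water at 100 °C releases m L_v = 31·2260 = 70060
  condensate cools 100→T: 31·4.18·(T − 100) = 129.58(T − 100)
  original water: 4096.4(T − 27)
  cup: 25.83(T − 27)
4251.8 T = 70060 + 12958 + 111300 = 194318
T ≈ 45.70 °C — below 100 °C, confirming all the steam condensed.

T_f ≈ 45.7 °C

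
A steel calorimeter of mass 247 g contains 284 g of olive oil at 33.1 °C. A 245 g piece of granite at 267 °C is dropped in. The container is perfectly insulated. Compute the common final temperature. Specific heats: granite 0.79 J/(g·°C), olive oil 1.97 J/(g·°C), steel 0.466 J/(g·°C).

T_f ≈ 85.2 °C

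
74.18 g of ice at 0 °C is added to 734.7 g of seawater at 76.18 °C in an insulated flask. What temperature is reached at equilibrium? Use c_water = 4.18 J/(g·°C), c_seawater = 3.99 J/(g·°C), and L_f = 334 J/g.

Taking heat into each body as positive, Σ m c ΔT = 0:
melt ice: 74.18×334 = 24776; meltwater 0→T: 74.18×4.18×T = 310.07 T; seawater cools: 734.7×3.99×(T − 76.18) = 2931.5(T − 76.18)
3241.5 T = 223318 − 24776 = 198542
T ≈ 61.25 °C — above 0 °C, consistent with complete melting.

T_f ≈ 61.2 °C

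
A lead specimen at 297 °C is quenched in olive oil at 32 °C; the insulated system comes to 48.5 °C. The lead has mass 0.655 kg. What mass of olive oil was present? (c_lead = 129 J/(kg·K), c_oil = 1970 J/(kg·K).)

m ≈ 0.646 kg

|Q_lead| = |Q_oil|:
0.655×129×(297 − 48.5) = m×1970×(48.5 − 32)
32505 m = 20997  ⇒  m ≈ 0.646 kg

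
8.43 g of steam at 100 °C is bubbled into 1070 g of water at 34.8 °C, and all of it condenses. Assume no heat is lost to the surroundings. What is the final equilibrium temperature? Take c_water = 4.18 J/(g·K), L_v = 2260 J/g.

Setting the total heat transfer to zero:
condense steam: −8.43×2260 = −19052; condensed water 100 °C→T: 35.24(T − 100); water warms: 1070×4.18×(T − 34.8) = 4472.6(T − 34.8)
4507.8 T = 19052 + 3523.7 + 155646 = 178222
T ≈ 39.54 °C, under the boiling point, so the assumption holds.

T_f ≈ 39.5 °C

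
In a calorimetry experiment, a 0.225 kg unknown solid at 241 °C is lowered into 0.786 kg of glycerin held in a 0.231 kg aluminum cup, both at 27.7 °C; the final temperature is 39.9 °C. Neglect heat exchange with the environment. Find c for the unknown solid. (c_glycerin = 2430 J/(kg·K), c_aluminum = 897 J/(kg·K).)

Net heat exchanged in the isolated system is zero:
0.225·c·(39.9 − 241) + 0.786·2430·(39.9 − 27.7) + 0.231·897·(39.9 − 27.7) = 0
-45.25 c = -25830
c = -25830/-45.25 ≈ 570.9 J/(kg·K)

c ≈ 571 J/(kg·K)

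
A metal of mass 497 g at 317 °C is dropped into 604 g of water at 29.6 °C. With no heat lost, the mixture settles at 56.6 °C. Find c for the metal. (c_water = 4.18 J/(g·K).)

c ≈ 0.527 J/(g·K)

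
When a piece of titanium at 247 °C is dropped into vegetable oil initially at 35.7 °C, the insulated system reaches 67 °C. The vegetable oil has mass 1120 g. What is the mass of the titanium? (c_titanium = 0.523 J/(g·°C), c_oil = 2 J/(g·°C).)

Let T be the final temperature. ΣQ_i = 0:
m×0.523×(67 − 247) + 1120×2×(67 − 35.7) = 0
-94.14 m = -70112
m = -70112/-94.14 ≈ 744.8 g

m ≈ 745 g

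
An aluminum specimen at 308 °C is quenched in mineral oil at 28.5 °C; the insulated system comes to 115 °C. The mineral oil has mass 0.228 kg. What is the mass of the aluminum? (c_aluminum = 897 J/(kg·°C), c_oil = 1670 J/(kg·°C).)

m ≈ 0.19 kg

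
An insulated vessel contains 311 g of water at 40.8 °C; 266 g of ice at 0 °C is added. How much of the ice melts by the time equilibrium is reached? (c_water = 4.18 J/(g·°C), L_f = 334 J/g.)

Water can give up m c ΔT = 311·4.18·40.8 = 53039 J before reaching 0 °C.
Fully melting the ice requires m_ice L_f = 266·334 = 88844 J.
53039 J < 88844 J, so only part of the ice melts and the system sits at 0 °C.
Mass melted = 53039/334 ≈ 158.8 g.

m_melted ≈ 159 g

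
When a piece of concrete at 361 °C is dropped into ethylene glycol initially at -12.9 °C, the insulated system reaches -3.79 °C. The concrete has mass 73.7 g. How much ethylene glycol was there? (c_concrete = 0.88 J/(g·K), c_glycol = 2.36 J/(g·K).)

Setting the total heat transfer to zero:
73.7·0.88·(-3.79 − 361) + m·2.36·(-3.79 − (-12.9)) = 0
21.5 m = 23659
m = 23659/21.5 ≈ 1100 g

m ≈ 1100 g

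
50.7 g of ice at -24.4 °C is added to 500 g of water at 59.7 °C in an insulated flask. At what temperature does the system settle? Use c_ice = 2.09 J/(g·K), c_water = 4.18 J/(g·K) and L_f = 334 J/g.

T_f ≈ 45.7 °C

Let T be the final temperature. ΣQ_i = 0:
ice -24.4→0 °C: 50.7·2.09·24.4 = 2585.5
  latent heat to melt: 50.7·334 = 16934
  meltwater 0→T: 50.7·4.18·T = 211.93 T
  water cools: 500·4.18·(T − 59.7) = 2090(T − 59.7)
2301.9 T = 124773 − 19519 = 105254
T ≈ 45.72 °C (positive, so assuming full melt was valid).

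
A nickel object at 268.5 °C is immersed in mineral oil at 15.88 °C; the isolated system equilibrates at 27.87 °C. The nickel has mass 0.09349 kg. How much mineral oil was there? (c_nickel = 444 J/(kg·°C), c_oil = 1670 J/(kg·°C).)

Let T be the final temperature. ΣQ_i = 0:
0.09349·444·(27.87 − 268.5) + m·1670·(27.87 − 15.88) = 0
20023 m = 9988.4
m = 9988.4/20023 ≈ 0.4988 kg

m ≈ 0.499 kg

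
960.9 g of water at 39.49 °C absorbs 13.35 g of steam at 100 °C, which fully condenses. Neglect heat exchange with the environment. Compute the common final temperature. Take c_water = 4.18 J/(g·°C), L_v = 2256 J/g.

Energy balance with sensible and latent terms:
latent heat released on condensation: 13.35×2256 = 30118; condensed water 100 °C→T: 55.8(T − 100); water warms: 960.9×4.18×(T − 39.49) = 4016.6(T − 39.49)
4072.4 T = 30118 + 5580.3 + 158614 = 194312
T ≈ 47.71 °C, under the boiling point, so the assumption holds.

T_f ≈ 47.7 °C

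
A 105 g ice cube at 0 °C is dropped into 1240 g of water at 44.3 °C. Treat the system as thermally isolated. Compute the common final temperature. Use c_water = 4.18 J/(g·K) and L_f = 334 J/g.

Energy balance with sensible and latent terms:
fusion: m_ice L_f = 105×334 = 35070
  meltwater 0→T: 105×4.18×T = 438.9 T
  water: 5183.2(T − 44.3)
5622.1 T = 229616 − 35070 = 194546
T ≈ 34.60 °C. Since T > 0 °C, the all-ice-melts assumption holds.

T_f ≈ 34.6 °C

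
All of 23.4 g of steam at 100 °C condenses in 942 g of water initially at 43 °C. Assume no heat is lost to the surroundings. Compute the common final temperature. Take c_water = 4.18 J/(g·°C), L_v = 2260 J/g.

Heat gained plus heat lost sum to zero:
condense steam: −23.4·2260 = −52884; condensate cools 100→T: 23.4·4.18·(T − 100) = 97.81(T − 100); water warms: 942·4.18·(T − 43) = 3937.6(T − 43)
4035.4 T = 52884 + 9781.2 + 169315 = 231980
T ≈ 57.49 °C (< 100 °C, so full condensation is consistent).

T_f ≈ 57.5 °C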